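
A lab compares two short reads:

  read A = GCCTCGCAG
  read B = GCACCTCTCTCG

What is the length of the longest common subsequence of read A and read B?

7

Pick G at read A[1]=read B[1], C at read A[2]=read B[5], C at read A[3]=read B[7], T at read A[4]=read B[8], C at read A[5]=read B[9], C at read A[7]=read B[11], G at read A[9]=read B[12]; all 7 bases appear in both, in order. Since dp[9][12] = 7, nothing longer is possible.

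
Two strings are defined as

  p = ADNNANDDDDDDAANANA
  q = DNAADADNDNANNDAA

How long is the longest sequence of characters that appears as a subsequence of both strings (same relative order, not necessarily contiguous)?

Taking D [2,1] → N [3,2] → A [5,4] → D [7,5] → D [8,7] → D [9,9] → A [13,11] → N [15,13] → A [16,15] → A [18,16] gives a common subsequence of length 10. dp[18][16] = 10 confirms this is the maximum.

10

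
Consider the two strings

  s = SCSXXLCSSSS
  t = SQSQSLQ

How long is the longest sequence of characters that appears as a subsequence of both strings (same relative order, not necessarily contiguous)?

3

Let dp[i][j] be the LCS length of the first i characters of s and the first j characters of t. dp[i][j] = dp[i-1][j-1]+1 when the i-th and j-th characters match, else max(dp[i-1][j], dp[i][j-1]).
    ·  S  Q  S  Q  S  L  Q
 ·  0  0  0  0  0  0  0  0
 S  0  1  1  1  1  1  1  1
 C  0  1  1  1  1  1  1  1
 S  0  1  1  2  2  2  2  2
 X  0  1  1  2  2  2  2  2
 X  0  1  1  2  2  2  2  2
 L  0  1  1  2  2  2  3  3
 C  0  1  1  2  2  2  3  3
 S  0  1  1  2  2  3  3  3
 S  0  1  1  2  2  3  3  3
 S  0  1  1  2  2  3  3  3
 S  0  1  1  2  2  3  3  3
dp[11][7] = 3. One LCS (by backtracking along matches): SSL.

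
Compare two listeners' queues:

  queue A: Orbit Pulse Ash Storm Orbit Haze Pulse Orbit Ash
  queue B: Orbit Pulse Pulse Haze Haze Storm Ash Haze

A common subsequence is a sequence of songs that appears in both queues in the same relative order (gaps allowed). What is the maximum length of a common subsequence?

4

Pick Orbit (queue A #1, queue B #1); then Pulse (queue A #2, queue B #3); then Ash (queue A #3, queue B #7); then Haze (queue A #6, queue B #8); all 4 songs appear in both, in order. The LCS DP gives dp[9][8] = 4, so this is optimal.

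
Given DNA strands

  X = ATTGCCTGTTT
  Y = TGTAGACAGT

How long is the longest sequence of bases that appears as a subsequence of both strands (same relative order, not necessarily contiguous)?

6

Let dp[i][j] be the LCS length of the first i bases of X and the first j bases of Y. dp[i][j] = dp[i-1][j-1]+1 when the i-th and j-th bases match, else max(dp[i-1][j], dp[i][j-1]).
    ·  T  G  T  A  G  A  C  A  G  T
 ·  0  0  0  0  0  0  0  0  0  0  0
 A  0  0  0  0  1  1  1  1  1  1  1
 T  0  1  1  1  1  1  1  1  1  1  2
 T  0  1  1  2  2  2  2  2  2  2  2
 G  0  1  2  2  2  3  3  3  3  3  3
 C  0  1  2  2  2  3  3  4  4  4  4
 C  0  1  2  2  2  3  3  4  4  4  4
 T  0  1  2  3  3  3  3  4  4  4  5
 G  0  1  2  3  3  4  4  4  4  5  5
 T  0  1  2  3  3  4  4  4  4  5  6
 T  0  1  2  3  3  4  4  4  4  5  6
 T  0  1  2  3  3  4  4  4  4  5  6
dp[11][10] = 6. One LCS (by backtracking along matches): TTGCGT.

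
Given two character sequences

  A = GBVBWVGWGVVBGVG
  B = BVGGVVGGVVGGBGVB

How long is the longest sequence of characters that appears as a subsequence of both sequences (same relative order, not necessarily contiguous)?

10

One common subsequence of length 10: G at A[1]=B[4], then V at A[3]=B[5], then V at A[6]=B[6], then G at A[7]=B[7], then G at A[9]=B[8], then V at A[10]=B[9], then V at A[11]=B[10], then B at A[12]=B[13], then G at A[13]=B[14], then V at A[14]=B[15], and the DP table's final entry dp[15][16] is also 10, so no common subsequence is longer.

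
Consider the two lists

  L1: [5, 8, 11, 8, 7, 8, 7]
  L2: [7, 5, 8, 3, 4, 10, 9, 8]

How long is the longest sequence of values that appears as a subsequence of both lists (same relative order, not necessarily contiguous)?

3

Match 5 at L1[1]=L2[2], then 8 at L1[2]=L2[3], then 8 at L1[6]=L2[8] — 3 values in the same relative order in both. Since dp[7][8] = 3, nothing longer is possible.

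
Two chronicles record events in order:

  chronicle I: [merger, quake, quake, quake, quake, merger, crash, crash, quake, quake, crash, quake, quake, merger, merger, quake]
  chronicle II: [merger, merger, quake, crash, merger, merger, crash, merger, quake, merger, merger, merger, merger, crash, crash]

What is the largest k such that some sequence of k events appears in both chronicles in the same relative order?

7

One common subsequence of length 7: merger [1,2] → quake [2,3] → merger [6,6] → crash [7,7] → quake [9,9] → merger [14,12] → merger [15,13], and the DP table's final entry dp[16][15] is also 7, so no common subsequence is longer.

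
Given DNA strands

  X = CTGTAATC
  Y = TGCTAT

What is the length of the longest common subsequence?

5

Let dp[i][j] be the LCS length of the first i bases of X and the first j bases of Y. dp[i][j] = dp[i-1][j-1]+1 when the i-th and j-th bases match, else max(dp[i-1][j], dp[i][j-1]).
    ·  T  G  C  T  A  T
 ·  0  0  0  0  0  0  0
 C  0  0  0  1  1  1  1
 T  0  1  1  1  2  2  2
 G  0  1  2  2  2  2  2
 T  0  1  2  2  3  3  3
 A  0  1  2  2  3  4  4
 A  0  1  2  2  3  4  4
 T  0  1  2  2  3  4  5
 C  0  1  2  3  3  4  5
dp[8][6] = 5. One LCS (by backtracking along matches): TGTAT.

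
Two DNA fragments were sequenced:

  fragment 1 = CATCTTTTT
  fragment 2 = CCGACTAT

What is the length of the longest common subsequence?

5

Let dp[i][j] be the LCS length of the first i bases of fragment 1 and the first j bases of fragment 2. dp[i][j] = dp[i-1][j-1]+1 when the i-th and j-th bases match, else max(dp[i-1][j], dp[i][j-1]).
    ·  C  C  G  A  C  T  A  T
 ·  0  0  0  0  0  0  0  0  0
 C  0  1  1  1  1  1  1  1  1
 A  0  1  1  1  2  2  2  2  2
 T  0  1  1  1  2  2  3  3  3
 C  0  1  2  2  2  3  3  3  3
 T  0  1  2  2  2  3  4  4  4
 T  0  1  2  2  2  3  4  4  5
 T  0  1  2  2  2  3  4  4  5
 T  0  1  2  2  2  3  4  4  5
 T  0  1  2  2  2  3  4  4  5
dp[9][8] = 5. One LCS (by backtracking along matches): CACTT.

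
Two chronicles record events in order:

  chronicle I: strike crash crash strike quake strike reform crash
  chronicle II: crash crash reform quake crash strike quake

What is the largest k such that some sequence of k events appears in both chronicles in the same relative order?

Taking crash (chronicle I #2, chronicle II #2), then crash (chronicle I #3, chronicle II #5), then strike (chronicle I #4, chronicle II #6), then quake (chronicle I #5, chronicle II #7) gives a common subsequence of length 4. dp[8][7] = 4 confirms this is the maximum.

4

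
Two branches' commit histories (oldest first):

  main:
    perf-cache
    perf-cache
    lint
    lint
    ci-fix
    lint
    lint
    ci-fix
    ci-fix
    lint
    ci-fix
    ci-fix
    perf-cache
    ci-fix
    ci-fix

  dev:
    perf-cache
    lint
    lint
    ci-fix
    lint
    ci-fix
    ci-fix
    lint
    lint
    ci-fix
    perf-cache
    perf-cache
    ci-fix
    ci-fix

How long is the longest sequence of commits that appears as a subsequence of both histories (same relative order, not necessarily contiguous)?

One common subsequence of length 12: perf-cache at main[2]=dev[1], then lint at main[3]=dev[2], then lint at main[4]=dev[3], then ci-fix at main[5]=dev[4], then lint at main[7]=dev[5], then ci-fix at main[8]=dev[6], then ci-fix at main[9]=dev[7], then lint at main[10]=dev[9], then ci-fix at main[11]=dev[10], then perf-cache at main[13]=dev[12], then ci-fix at main[14]=dev[13], then ci-fix at main[15]=dev[14], and the DP table's final entry dp[15][14] is also 12, so no common subsequence is longer.

12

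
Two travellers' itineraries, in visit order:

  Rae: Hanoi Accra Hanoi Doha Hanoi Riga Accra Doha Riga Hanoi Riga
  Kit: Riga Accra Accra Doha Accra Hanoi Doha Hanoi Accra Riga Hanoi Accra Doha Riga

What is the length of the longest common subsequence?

8

One common subsequence of length 8: Accra (Rae #2, Kit #5) → Hanoi (Rae #3, Kit #6) → Doha (Rae #4, Kit #7) → Hanoi (Rae #5, Kit #8) → Riga (Rae #6, Kit #10) → Accra (Rae #7, Kit #12) → Doha (Rae #8, Kit #13) → Riga (Rae #11, Kit #14). The LCS DP gives dp[11][14] = 8, so this is optimal.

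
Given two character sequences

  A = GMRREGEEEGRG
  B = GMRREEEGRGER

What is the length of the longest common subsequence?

10

Let dp[i][j] be the LCS length of the first i characters of A and the first j characters of B. dp[i][j] = dp[i-1][j-1]+1 when the i-th and j-th characters match, else max(dp[i-1][j], dp[i][j-1]).
    ·  G  M  R  R  E  E  E  G  R  G  E  R
 ·  0  0  0  0  0  0  0  0  0  0  0  0  0
 G  0  1  1  1  1  1  1  1  1  1  1  1  1
 M  0  1  2  2  2  2  2  2  2  2  2  2  2
 R  0  1  2  3  3  3  3  3  3  3  3  3  3
 R  0  1  2  3  4  4  4  4  4  4  4  4  4
 E  0  1  2  3  4  5  5  5  5  5  5  5  5
 G  0  1  2  3  4  5  5  5  6  6  6  6  6
 E  0  1  2  3  4  5  6  6  6  6  6  7  7
 E  0  1  2  3  4  5  6  7  7  7  7  7  7
 E  0  1  2  3  4  5  6  7  7  7  7  8  8
 G  0  1  2  3  4  5  6  7  8  8  8  8  8
 R  0  1  2  3  4  5  6  7  8  9  9  9  9
 G  0  1  2  3  4  5  6  7  8  9 10 10 10
dp[12][12] = 10. One LCS (by backtracking along matches): GMRREEEGRG.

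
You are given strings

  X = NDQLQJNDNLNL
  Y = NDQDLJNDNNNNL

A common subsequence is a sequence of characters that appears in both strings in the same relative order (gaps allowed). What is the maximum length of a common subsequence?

10

Taking N [1,1], D [2,2], Q [3,3], L [4,5], J [6,6], N [7,7], D [8,8], N [9,11], N [11,12], L [12,13] gives a common subsequence of length 10. dp[12][13] = 10 confirms this is the maximum.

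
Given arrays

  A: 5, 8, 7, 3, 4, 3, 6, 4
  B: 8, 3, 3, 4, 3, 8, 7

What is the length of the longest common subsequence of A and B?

4

Let dp[i][j] be the LCS length of the first i values of A and the first j values of B. dp[i][j] = dp[i-1][j-1]+1 when the i-th and j-th values match, else max(dp[i-1][j], dp[i][j-1]).
    ·  8  3  3  4  3  8  7
 ·  0  0  0  0  0  0  0  0
 5  0  0  0  0  0  0  0  0
 8  0  1  1  1  1  1  1  1
 7  0  1  1  1  1  1  1  2
 3  0  1  2  2  2  2  2  2
 4  0  1  2  2  3  3  3  3
 3  0  1  2  3  3  4  4  4
 6  0  1  2  3  3  4  4  4
 4  0  1  2  3  4  4  4  4
dp[8][7] = 4. One LCS (by backtracking along matches): 8, 3, 4, 3.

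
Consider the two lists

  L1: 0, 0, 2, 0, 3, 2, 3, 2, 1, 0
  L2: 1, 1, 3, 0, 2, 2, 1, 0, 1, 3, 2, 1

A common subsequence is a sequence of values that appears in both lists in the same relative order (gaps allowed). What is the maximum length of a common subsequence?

Let dp[i][j] be the LCS length of the first i values of L1 and the first j values of L2. dp[i][j] = dp[i-1][j-1]+1 when the i-th and j-th values match, else max(dp[i-1][j], dp[i][j-1]).
    ·  1  1  3  0  2  2  1  0  1  3  2  1
 ·  0  0  0  0  0  0  0  0  0  0  0  0  0
 0  0  0  0  0  1  1  1  1  1  1  1  1  1
 0  0  0  0  0  1  1  1  1  2  2  2  2  2
 2  0  0  0  0  1  2  2  2  2  2  2  3  3
 0  0  0  0  0  1  2  2  2  3  3  3  3  3
 3  0  0  0  1  1  2  2  2  3  3  4  4  4
 2  0  0  0  1  1  2  3  3  3  3  4  5  5
 3  0  0  0  1  1  2  3  3  3  3  4  5  5
 2  0  0  0  1  1  2  3  3  3  3  4  5  5
 1  0  1  1  1  1  2  3  4  4  4  4  5  6
 0  0  1  1  1  2  2  3  4  5  5  5  5  6
dp[10][12] = 6. One LCS (by backtracking along matches): 0, 2, 0, 3, 2, 1.

6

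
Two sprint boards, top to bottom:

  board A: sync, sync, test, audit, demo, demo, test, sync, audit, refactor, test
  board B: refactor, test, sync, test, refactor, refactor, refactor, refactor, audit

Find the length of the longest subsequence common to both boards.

Taking sync (board A #2, board B #3); then test (board A #3, board B #4); then audit (board A #9, board B #9) gives a common subsequence of length 3. The LCS DP gives dp[11][9] = 3, so this is optimal.

3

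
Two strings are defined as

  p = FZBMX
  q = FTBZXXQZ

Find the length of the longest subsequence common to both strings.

Let dp[i][j] be the LCS length of the first i characters of p and the first j characters of q. dp[i][j] = dp[i-1][j-1]+1 when the i-th and j-th characters match, else max(dp[i-1][j], dp[i][j-1]).
    ·  F  T  B  Z  X  X  Q  Z
 ·  0  0  0  0  0  0  0  0  0
 F  0  1  1  1  1  1  1  1  1
 Z  0  1  1  1  2  2  2  2  2
 B  0  1  1  2  2  2  2  2  2
 M  0  1  1  2  2  2  2  2  2
 X  0  1  1  2  2  3  3  3  3
dp[5][8] = 3. One LCS (by backtracking along matches): FZX.

3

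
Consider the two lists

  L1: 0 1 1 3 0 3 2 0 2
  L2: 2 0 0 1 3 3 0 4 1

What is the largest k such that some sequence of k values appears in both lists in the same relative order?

Pick 0 [1,3], then 1 [3,4], then 3 [4,5], then 3 [6,6], then 0 [8,7]; all 5 values appear in both, in order. dp[9][9] = 5 confirms this is the maximum.

5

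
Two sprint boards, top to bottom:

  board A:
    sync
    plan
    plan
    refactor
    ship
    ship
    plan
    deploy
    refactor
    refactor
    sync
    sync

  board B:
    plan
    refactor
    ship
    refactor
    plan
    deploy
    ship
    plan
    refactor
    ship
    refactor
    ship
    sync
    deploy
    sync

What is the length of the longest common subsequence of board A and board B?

Match plan [3,1] → refactor [4,2] → ship [5,3] → ship [6,7] → plan [7,8] → refactor [9,9] → refactor [10,11] → sync [11,13] → sync [12,15] — 9 tasks in the same relative order in both, and the DP table's final entry dp[12][15] is also 9, so no common subsequence is longer.

9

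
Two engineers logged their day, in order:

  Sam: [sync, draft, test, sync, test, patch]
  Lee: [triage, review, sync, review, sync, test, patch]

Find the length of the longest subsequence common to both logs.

4

Pick sync [1,3], sync [4,5], test [5,6], patch [6,7]; all 4 tasks appear in both, in order. dp[6][7] = 4 confirms this is the maximum.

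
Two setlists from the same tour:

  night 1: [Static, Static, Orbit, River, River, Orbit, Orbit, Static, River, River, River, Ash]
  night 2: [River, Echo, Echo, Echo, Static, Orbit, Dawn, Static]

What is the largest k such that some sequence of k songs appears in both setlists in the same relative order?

Pick Static at night 1[2]=night 2[5]; then Orbit at night 1[3]=night 2[6]; then Static at night 1[8]=night 2[8]; all 3 songs appear in both, in order, and the DP table's final entry dp[12][8] is also 3, so no common subsequence is longer.

3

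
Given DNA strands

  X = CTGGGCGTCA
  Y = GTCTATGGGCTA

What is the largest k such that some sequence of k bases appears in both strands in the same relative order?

One common subsequence of length 8: C at X[1]=Y[3]; then T at X[2]=Y[6]; then G at X[3]=Y[7]; then G at X[4]=Y[8]; then G at X[5]=Y[9]; then C at X[6]=Y[10]; then T at X[8]=Y[11]; then A at X[10]=Y[12]. The LCS DP gives dp[10][12] = 8, so this is optimal.

8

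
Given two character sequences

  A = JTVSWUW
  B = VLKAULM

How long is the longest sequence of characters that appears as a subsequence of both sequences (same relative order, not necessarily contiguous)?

Let dp[i][j] be the LCS length of the first i characters of A and the first j characters of B. dp[i][j] = dp[i-1][j-1]+1 when the i-th and j-th characters match, else max(dp[i-1][j], dp[i][j-1]).
    ·  V  L  K  A  U  L  M
 ·  0  0  0  0  0  0  0  0
 J  0  0  0  0  0  0  0  0
 T  0  0  0  0  0  0  0  0
 V  0  1  1  1  1  1  1  1
 S  0  1  1  1  1  1  1  1
 W  0  1  1  1  1  1  1  1
 U  0  1  1  1  1  2  2  2
 W  0  1  1  1  1  2  2  2
dp[7][7] = 2. One LCS (by backtracking along matches): VU.

2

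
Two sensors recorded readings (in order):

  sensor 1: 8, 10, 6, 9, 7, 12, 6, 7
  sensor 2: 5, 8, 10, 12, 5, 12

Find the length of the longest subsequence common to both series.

3

Match 8 at sensor 1[1]=sensor 2[2], 10 at sensor 1[2]=sensor 2[3], 12 at sensor 1[6]=sensor 2[6] — 3 values in the same relative order in both. Since dp[8][6] = 3, nothing longer is possible.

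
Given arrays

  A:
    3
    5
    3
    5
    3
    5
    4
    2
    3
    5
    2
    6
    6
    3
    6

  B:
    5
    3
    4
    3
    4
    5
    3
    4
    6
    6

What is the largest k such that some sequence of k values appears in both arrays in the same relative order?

Let dp[i][j] be the LCS length of the first i values of A and the first j values of B. dp[i][j] = dp[i-1][j-1]+1 when the i-th and j-th values match, else max(dp[i-1][j], dp[i][j-1]).
    ·  5  3  4  3  4  5  3  4  6  6
 ·  0  0  0  0  0  0  0  0  0  0  0
 3  0  0  1  1  1  1  1  1  1  1  1
 5  0  1  1  1  1  1  2  2  2  2  2
 3  0  1  2  2  2  2  2  3  3  3  3
 5  0  1  2  2  2  2  3  3  3  3  3
 3  0  1  2  2  3  3  3  4  4  4  4
 5  0  1  2  2  3  3  4  4  4  4  4
 4  0  1  2  3  3  4  4  4  5  5  5
 2  0  1  2  3  3  4  4  4  5  5  5
 3  0  1  2  3  4  4  4  5  5  5  5
 5  0  1  2  3  4  4  5  5  5  5  5
 2  0  1  2  3  4  4  5  5  5  5  5
 6  0  1  2  3  4  4  5  5  5  6  6
 6  0  1  2  3  4  4  5  5  5  6  7
 3  0  1  2  3  4  4  5  6  6  6  7
 6  0  1  2  3  4  4  5  6  6  7  7
dp[15][10] = 7. One LCS (by backtracking along matches): 3, 3, 5, 3, 4, 6, 6.

7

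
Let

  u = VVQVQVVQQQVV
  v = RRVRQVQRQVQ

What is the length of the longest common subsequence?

Let dp[i][j] be the LCS length of the first i characters of u and the first j characters of v. dp[i][j] = dp[i-1][j-1]+1 when the i-th and j-th characters match, else max(dp[i-1][j], dp[i][j-1]).
    ·  R  R  V  R  Q  V  Q  R  Q  V  Q
 ·  0  0  0  0  0  0  0  0  0  0  0  0
 V  0  0  0  1  1  1  1  1  1  1  1  1
 V  0  0  0  1  1  1  2  2  2  2  2  2
 Q  0  0  0  1  1  2  2  3  3  3  3  3
 V  0  0  0  1  1  2  3  3  3  3  4  4
 Q  0  0  0  1  1  2  3  4  4  4  4  5
 V  0  0  0  1  1  2  3  4  4  4  5  5
 V  0  0  0  1  1  2  3  4  4  4  5  5
 Q  0  0  0  1  1  2  3  4  4  5  5  6
 Q  0  0  0  1  1  2  3  4  4  5  5  6
 Q  0  0  0  1  1  2  3  4  4  5  5  6
 V  0  0  0  1  1  2  3  4  4  5  6  6
 V  0  0  0  1  1  2  3  4  4  5  6  6
dp[12][11] = 6. One LCS (by backtracking along matches): VVQQVQ.

6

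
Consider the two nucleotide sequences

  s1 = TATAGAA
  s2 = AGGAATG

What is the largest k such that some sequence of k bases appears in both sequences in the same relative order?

4

Let dp[i][j] be the LCS length of the first i bases of s1 and the first j bases of s2. dp[i][j] = dp[i-1][j-1]+1 when the i-th and j-th bases match, else max(dp[i-1][j], dp[i][j-1]).
    ·  A  G  G  A  A  T  G
 ·  0  0  0  0  0  0  0  0
 T  0  0  0  0  0  0  1  1
 A  0  1  1  1  1  1  1  1
 T  0  1  1  1  1  1  2  2
 A  0  1  1  1  2  2  2  2
 G  0  1  2  2  2  2  2  3
 A  0  1  2  2  3  3  3  3
 A  0  1  2  2  3  4  4  4
dp[7][7] = 4. One LCS (by backtracking along matches): AGAA.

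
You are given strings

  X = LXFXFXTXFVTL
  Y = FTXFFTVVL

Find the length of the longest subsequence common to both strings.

Pick X [2,3]; then F [3,4]; then F [5,5]; then T [7,6]; then V [10,8]; then L [12,9]; all 6 characters appear in both, in order. Since dp[12][9] = 6, nothing longer is possible.

6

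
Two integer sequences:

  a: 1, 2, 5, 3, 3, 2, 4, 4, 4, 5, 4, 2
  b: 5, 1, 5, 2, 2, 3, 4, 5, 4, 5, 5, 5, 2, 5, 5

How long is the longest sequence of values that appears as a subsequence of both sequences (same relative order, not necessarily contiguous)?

One common subsequence of length 7: 1 (a #1, b #2), then 2 (a #2, b #5), then 3 (a #5, b #6), then 4 (a #7, b #7), then 4 (a #8, b #9), then 5 (a #10, b #12), then 2 (a #12, b #13). Since dp[12][15] = 7, nothing longer is possible.

7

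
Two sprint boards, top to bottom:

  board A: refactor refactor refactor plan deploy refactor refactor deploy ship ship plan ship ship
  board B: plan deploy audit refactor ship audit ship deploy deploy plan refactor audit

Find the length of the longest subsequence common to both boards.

6

Taking plan (board A #4, board B #1), then deploy (board A #5, board B #2), then refactor (board A #7, board B #4), then ship (board A #9, board B #5), then ship (board A #10, board B #7), then plan (board A #11, board B #10) gives a common subsequence of length 6. dp[13][12] = 6 confirms this is the maximum.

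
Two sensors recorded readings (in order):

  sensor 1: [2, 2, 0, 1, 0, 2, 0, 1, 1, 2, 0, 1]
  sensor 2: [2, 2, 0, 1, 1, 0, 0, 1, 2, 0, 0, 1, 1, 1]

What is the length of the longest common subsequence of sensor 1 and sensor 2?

Match 2 (sensor 1 #1, sensor 2 #1) → 2 (sensor 1 #2, sensor 2 #2) → 0 (sensor 1 #3, sensor 2 #3) → 1 (sensor 1 #4, sensor 2 #5) → 0 (sensor 1 #5, sensor 2 #7) → 2 (sensor 1 #6, sensor 2 #9) → 0 (sensor 1 #7, sensor 2 #11) → 1 (sensor 1 #8, sensor 2 #12) → 1 (sensor 1 #9, sensor 2 #13) → 1 (sensor 1 #12, sensor 2 #14) — 10 values in the same relative order in both. Since dp[12][14] = 10, nothing longer is possible.

10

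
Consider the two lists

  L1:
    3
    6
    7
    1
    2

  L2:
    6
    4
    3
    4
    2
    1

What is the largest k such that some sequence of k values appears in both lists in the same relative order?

Match 3 [1,3]; then 1 [4,6] — 2 values in the same relative order in both. Since dp[5][6] = 2, nothing longer is possible.

2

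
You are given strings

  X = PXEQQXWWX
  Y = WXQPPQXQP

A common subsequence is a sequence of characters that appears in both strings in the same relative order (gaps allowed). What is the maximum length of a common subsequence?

Pick X [2,2], Q [4,3], Q [5,6], X [6,7]; all 4 characters appear in both, in order. Since dp[9][9] = 4, nothing longer is possible.

4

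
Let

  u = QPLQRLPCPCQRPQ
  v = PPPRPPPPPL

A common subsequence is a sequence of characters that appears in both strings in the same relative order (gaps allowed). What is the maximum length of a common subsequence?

5

Match P [2,3] → R [5,4] → P [7,7] → P [9,8] → P [13,9] — 5 characters in the same relative order in both. dp[14][10] = 5 confirms this is the maximum.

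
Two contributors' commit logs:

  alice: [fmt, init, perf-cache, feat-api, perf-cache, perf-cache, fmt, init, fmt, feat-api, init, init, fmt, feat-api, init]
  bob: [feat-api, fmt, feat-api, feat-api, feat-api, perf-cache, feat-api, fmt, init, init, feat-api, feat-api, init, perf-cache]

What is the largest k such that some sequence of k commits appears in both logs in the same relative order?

Taking fmt [1,2], perf-cache [3,6], feat-api [4,7], fmt [7,8], init [8,10], feat-api [10,11], feat-api [14,12], init [15,13] gives a common subsequence of length 8. Since dp[15][14] = 8, nothing longer is possible.

8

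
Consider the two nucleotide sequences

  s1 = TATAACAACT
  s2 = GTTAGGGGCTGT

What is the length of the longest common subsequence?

5

Pick T (s1 #1, s2 #2), T (s1 #3, s2 #3), A (s1 #4, s2 #4), C (s1 #6, s2 #9), T (s1 #10, s2 #12); all 5 bases appear in both, in order, and the DP table's final entry dp[10][12] is also 5, so no common subsequence is longer.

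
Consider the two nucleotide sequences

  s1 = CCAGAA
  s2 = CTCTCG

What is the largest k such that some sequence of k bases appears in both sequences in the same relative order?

3

Match C [1,3]; then C [2,5]; then G [4,6] — 3 bases in the same relative order in both. Since dp[6][6] = 3, nothing longer is possible.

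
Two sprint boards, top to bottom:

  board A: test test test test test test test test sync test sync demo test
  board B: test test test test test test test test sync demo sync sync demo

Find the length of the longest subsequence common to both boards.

Pick test at board A[1]=board B[1], then test at board A[2]=board B[2], then test at board A[3]=board B[3], then test at board A[4]=board B[4], then test at board A[5]=board B[5], then test at board A[6]=board B[6], then test at board A[7]=board B[7], then test at board A[8]=board B[8], then sync at board A[9]=board B[11], then sync at board A[11]=board B[12], then demo at board A[12]=board B[13]; all 11 tasks appear in both, in order. Since dp[13][13] = 11, nothing longer is possible.

11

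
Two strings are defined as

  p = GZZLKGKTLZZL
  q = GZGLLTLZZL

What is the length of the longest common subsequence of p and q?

Pick G at p[1]=q[1], then Z at p[2]=q[2], then L at p[4]=q[5], then T at p[8]=q[6], then L at p[9]=q[7], then Z at p[10]=q[8], then Z at p[11]=q[9], then L at p[12]=q[10]; all 8 characters appear in both, in order. Since dp[12][10] = 8, nothing longer is possible.

8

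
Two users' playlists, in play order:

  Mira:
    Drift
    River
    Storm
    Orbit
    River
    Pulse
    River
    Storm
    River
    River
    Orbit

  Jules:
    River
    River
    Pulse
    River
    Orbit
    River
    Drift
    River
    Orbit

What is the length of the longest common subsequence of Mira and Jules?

7

One common subsequence of length 7: River at Mira[2]=Jules[1], then River at Mira[5]=Jules[2], then Pulse at Mira[6]=Jules[3], then River at Mira[7]=Jules[4], then River at Mira[9]=Jules[6], then River at Mira[10]=Jules[8], then Orbit at Mira[11]=Jules[9]. Since dp[11][9] = 7, nothing longer is possible.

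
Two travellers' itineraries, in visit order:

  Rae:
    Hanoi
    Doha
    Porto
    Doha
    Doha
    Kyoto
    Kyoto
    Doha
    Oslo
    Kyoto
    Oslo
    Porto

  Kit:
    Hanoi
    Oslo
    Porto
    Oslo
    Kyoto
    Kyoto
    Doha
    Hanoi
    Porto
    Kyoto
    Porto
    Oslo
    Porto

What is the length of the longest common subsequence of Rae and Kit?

Pick Hanoi [1,1]; then Porto [3,3]; then Kyoto [6,5]; then Kyoto [7,6]; then Doha [8,7]; then Kyoto [10,10]; then Oslo [11,12]; then Porto [12,13]; all 8 stops appear in both, in order, and the DP table's final entry dp[12][13] is also 8, so no common subsequence is longer.

8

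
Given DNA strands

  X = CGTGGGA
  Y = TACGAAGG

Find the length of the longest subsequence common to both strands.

4

Match C (X #1, Y #3), then G (X #2, Y #4), then G (X #5, Y #7), then G (X #6, Y #8) — 4 bases in the same relative order in both. dp[7][8] = 4 confirms this is the maximum.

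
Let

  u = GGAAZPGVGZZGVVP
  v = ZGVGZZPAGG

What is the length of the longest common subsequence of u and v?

Let dp[i][j] be the LCS length of the first i characters of u and the first j characters of v. dp[i][j] = dp[i-1][j-1]+1 when the i-th and j-th characters match, else max(dp[i-1][j], dp[i][j-1]).
    ·  Z  G  V  G  Z  Z  P  A  G  G
 ·  0  0  0  0  0  0  0  0  0  0  0
 G  0  0  1  1  1  1  1  1  1  1  1
 G  0  0  1  1  2  2  2  2  2  2  2
 A  0  0  1  1  2  2  2  2  3  3  3
 A  0  0  1  1  2  2  2  2  3  3  3
 Z  0  1  1  1  2  3  3  3  3  3  3
 P  0  1  1  1  2  3  3  4  4  4  4
 G  0  1  2  2  2  3  3  4  4  5  5
 V  0  1  2  3  3  3  3  4  4  5  5
 G  0  1  2  3  4  4  4  4  4  5  6
 Z  0  1  2  3  4  5  5  5  5  5  6
 Z  0  1  2  3  4  5  6  6  6  6  6
 G  0  1  2  3  4  5  6  6  6  7  7
 V  0  1  2  3  4  5  6  6  6  7  7
 V  0  1  2  3  4  5  6  6  6  7  7
 P  0  1  2  3  4  5  6  7  7  7  7
dp[15][10] = 7. One LCS (by backtracking along matches): ZGVGZZG.

7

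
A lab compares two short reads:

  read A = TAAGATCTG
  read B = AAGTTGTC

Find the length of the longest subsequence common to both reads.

6

Let dp[i][j] be the LCS length of the first i bases of read A and the first j bases of read B. dp[i][j] = dp[i-1][j-1]+1 when the i-th and j-th bases match, else max(dp[i-1][j], dp[i][j-1]).
    ·  A  A  G  T  T  G  T  C
 ·  0  0  0  0  0  0  0  0  0
 T  0  0  0  0  1  1  1  1  1
 A  0  1  1  1  1  1  1  1  1
 A  0  1  2  2  2  2  2  2  2
 G  0  1  2  3  3  3  3  3  3
 A  0  1  2  3  3  3  3  3  3
 T  0  1  2  3  4  4  4  4  4
 C  0  1  2  3  4  4  4  4  5
 T  0  1  2  3  4  5  5  5  5
 G  0  1  2  3  4  5  6  6  6
dp[9][8] = 6. One LCS (by backtracking along matches): AAGTTG.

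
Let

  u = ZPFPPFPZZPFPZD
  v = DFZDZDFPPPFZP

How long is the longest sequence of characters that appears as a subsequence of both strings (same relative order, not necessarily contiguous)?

Match Z [1,5], P [2,8], P [4,9], P [5,10], F [6,11], Z [9,12], P [12,13] — 7 characters in the same relative order in both. The LCS DP gives dp[14][13] = 7, so this is optimal.

7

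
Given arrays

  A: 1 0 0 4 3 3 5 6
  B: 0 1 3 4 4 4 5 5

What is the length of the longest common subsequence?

3

One common subsequence of length 3: 1 [1,2]; then 4 [4,6]; then 5 [7,8]. The LCS DP gives dp[8][8] = 3, so this is optimal.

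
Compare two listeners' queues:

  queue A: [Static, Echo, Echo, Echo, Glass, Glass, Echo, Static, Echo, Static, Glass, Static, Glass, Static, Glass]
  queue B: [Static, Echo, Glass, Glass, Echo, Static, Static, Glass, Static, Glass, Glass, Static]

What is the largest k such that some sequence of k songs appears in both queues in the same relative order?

Pick Static at queue A[1]=queue B[1]; then Echo at queue A[4]=queue B[2]; then Glass at queue A[5]=queue B[3]; then Glass at queue A[6]=queue B[4]; then Echo at queue A[7]=queue B[5]; then Static at queue A[8]=queue B[6]; then Static at queue A[10]=queue B[7]; then Glass at queue A[11]=queue B[8]; then Static at queue A[12]=queue B[9]; then Glass at queue A[13]=queue B[11]; then Static at queue A[14]=queue B[12]; all 11 songs appear in both, in order, and the DP table's final entry dp[15][12] is also 11, so no common subsequence is longer.

11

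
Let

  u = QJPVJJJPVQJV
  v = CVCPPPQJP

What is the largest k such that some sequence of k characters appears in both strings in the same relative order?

Match P [3,5]; then P [8,6]; then Q [10,7]; then J [11,8] — 4 characters in the same relative order in both. Since dp[12][9] = 4, nothing longer is possible.

4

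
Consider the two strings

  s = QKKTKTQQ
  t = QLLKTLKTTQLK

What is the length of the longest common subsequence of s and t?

One common subsequence of length 6: Q [1,1] → K [2,4] → K [3,7] → T [4,8] → T [6,9] → Q [7,10]. Since dp[8][12] = 6, nothing longer is possible.

6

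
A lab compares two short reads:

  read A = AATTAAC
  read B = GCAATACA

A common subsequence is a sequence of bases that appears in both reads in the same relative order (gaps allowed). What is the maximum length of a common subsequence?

Taking A (read A #1, read B #3), A (read A #2, read B #4), T (read A #4, read B #5), A (read A #5, read B #6), A (read A #6, read B #8) gives a common subsequence of length 5, and the DP table's final entry dp[7][8] is also 5, so no common subsequence is longer.

5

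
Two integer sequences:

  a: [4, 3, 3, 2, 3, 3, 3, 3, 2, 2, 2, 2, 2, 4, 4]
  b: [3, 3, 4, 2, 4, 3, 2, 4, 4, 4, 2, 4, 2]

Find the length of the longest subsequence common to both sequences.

7

Taking 3 (a #2, b #1), then 3 (a #3, b #2), then 2 (a #4, b #4), then 3 (a #8, b #6), then 2 (a #9, b #7), then 2 (a #10, b #11), then 2 (a #13, b #13) gives a common subsequence of length 7. Since dp[15][13] = 7, nothing longer is possible.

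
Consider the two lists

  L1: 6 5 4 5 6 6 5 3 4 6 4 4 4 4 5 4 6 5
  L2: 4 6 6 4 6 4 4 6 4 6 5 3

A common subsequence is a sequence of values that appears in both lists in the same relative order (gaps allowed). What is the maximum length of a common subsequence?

Taking 4 at L1[3]=L2[1]; then 6 at L1[5]=L2[2]; then 6 at L1[6]=L2[3]; then 4 at L1[9]=L2[4]; then 6 at L1[10]=L2[5]; then 4 at L1[11]=L2[6]; then 4 at L1[12]=L2[7]; then 4 at L1[16]=L2[9]; then 6 at L1[17]=L2[10]; then 5 at L1[18]=L2[11] gives a common subsequence of length 10, and the DP table's final entry dp[18][12] is also 10, so no common subsequence is longer.

10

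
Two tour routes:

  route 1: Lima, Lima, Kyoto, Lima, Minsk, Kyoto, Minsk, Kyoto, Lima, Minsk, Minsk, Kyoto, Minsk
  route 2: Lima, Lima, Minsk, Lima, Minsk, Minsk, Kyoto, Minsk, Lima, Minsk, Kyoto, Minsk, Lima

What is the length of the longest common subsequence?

10

Match Lima [1,1], then Lima [2,2], then Lima [4,4], then Minsk [5,6], then Kyoto [6,7], then Minsk [7,8], then Lima [9,9], then Minsk [11,10], then Kyoto [12,11], then Minsk [13,12] — 10 stops in the same relative order in both. dp[13][13] = 10 confirms this is the maximum.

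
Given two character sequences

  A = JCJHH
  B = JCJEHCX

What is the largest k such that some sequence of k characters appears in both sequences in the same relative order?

Taking J (A #1, B #1) → C (A #2, B #2) → J (A #3, B #3) → H (A #4, B #5) gives a common subsequence of length 4. Since dp[5][7] = 4, nothing longer is possible.

4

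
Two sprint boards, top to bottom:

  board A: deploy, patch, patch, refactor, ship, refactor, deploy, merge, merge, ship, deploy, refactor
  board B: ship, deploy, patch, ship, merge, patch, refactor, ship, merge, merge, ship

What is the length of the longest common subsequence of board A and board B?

Match deploy at board A[1]=board B[2]; then patch at board A[2]=board B[3]; then patch at board A[3]=board B[6]; then refactor at board A[4]=board B[7]; then ship at board A[5]=board B[8]; then merge at board A[8]=board B[9]; then merge at board A[9]=board B[10]; then ship at board A[10]=board B[11] — 8 tasks in the same relative order in both. The LCS DP gives dp[12][11] = 8, so this is optimal.

8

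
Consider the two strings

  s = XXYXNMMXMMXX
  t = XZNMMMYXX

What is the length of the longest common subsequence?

7

Pick X at s[1]=t[1] → N at s[5]=t[3] → M at s[6]=t[4] → M at s[7]=t[5] → M at s[9]=t[6] → X at s[11]=t[8] → X at s[12]=t[9]; all 7 characters appear in both, in order. Since dp[12][9] = 7, nothing longer is possible.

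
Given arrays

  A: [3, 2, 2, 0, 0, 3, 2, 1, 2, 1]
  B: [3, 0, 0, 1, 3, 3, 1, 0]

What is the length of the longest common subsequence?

5

Match 3 at A[1]=B[1], 0 at A[4]=B[2], 0 at A[5]=B[3], 3 at A[6]=B[6], 1 at A[8]=B[7] — 5 values in the same relative order in both. dp[10][8] = 5 confirms this is the maximum.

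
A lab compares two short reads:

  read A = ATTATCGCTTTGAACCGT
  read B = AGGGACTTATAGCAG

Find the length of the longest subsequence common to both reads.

9

Match A (read A #1, read B #5), then T (read A #2, read B #7), then T (read A #3, read B #8), then A (read A #4, read B #9), then T (read A #5, read B #10), then G (read A #7, read B #12), then C (read A #8, read B #13), then A (read A #14, read B #14), then G (read A #17, read B #15) — 9 bases in the same relative order in both. Since dp[18][15] = 9, nothing longer is possible.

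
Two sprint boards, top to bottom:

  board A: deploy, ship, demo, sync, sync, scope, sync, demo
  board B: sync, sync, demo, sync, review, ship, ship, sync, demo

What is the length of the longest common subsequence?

4

Taking demo at board A[3]=board B[3]; then sync at board A[4]=board B[4]; then sync at board A[7]=board B[8]; then demo at board A[8]=board B[9] gives a common subsequence of length 4, and the DP table's final entry dp[8][9] is also 4, so no common subsequence is longer.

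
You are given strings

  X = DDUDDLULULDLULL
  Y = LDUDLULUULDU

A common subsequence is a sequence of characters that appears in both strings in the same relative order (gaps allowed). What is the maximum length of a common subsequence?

10

One common subsequence of length 10: D (X #2, Y #2), then U (X #3, Y #3), then D (X #5, Y #4), then L (X #6, Y #5), then U (X #7, Y #6), then L (X #8, Y #7), then U (X #9, Y #9), then L (X #10, Y #10), then D (X #11, Y #11), then U (X #13, Y #12). dp[15][12] = 10 confirms this is the maximum.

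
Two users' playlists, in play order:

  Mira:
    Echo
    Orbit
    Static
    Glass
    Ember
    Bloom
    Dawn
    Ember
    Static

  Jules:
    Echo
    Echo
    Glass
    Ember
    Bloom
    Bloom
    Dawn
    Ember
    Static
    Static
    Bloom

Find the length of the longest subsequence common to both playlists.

Pick Echo (Mira #1, Jules #2), Glass (Mira #4, Jules #3), Ember (Mira #5, Jules #4), Bloom (Mira #6, Jules #6), Dawn (Mira #7, Jules #7), Ember (Mira #8, Jules #8), Static (Mira #9, Jules #10); all 7 songs appear in both, in order, and the DP table's final entry dp[9][11] is also 7, so no common subsequence is longer.

7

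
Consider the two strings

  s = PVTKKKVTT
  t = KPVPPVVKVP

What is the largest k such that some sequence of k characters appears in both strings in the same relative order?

Let dp[i][j] be the LCS length of the first i characters of s and the first j characters of t. dp[i][j] = dp[i-1][j-1]+1 when the i-th and j-th characters match, else max(dp[i-1][j], dp[i][j-1]).
    ·  K  P  V  P  P  V  V  K  V  P
 ·  0  0  0  0  0  0  0  0  0  0  0
 P  0  0  1  1  1  1  1  1  1  1  1
 V  0  0  1  2  2  2  2  2  2  2  2
 T  0  0  1  2  2  2  2  2  2  2  2
 K  0  1  1  2  2  2  2  2  3  3  3
 K  0  1  1  2  2  2  2  2  3  3  3
 K  0  1  1  2  2  2  2  2  3  3  3
 V  0  1  1  2  2  2  3  3  3  4  4
 T  0  1  1  2  2  2  3  3  3  4  4
 T  0  1  1  2  2  2  3  3  3  4  4
dp[9][10] = 4. One LCS (by backtracking along matches): PVKV.

4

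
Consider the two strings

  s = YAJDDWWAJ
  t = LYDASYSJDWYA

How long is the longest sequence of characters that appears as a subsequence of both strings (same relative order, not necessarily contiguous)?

One common subsequence of length 6: Y [1,2], A [2,4], J [3,8], D [5,9], W [6,10], A [8,12], and the DP table's final entry dp[9][12] is also 6, so no common subsequence is longer.

6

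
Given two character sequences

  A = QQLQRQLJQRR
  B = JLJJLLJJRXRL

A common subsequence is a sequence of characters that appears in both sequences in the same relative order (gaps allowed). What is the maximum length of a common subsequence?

5

Let dp[i][j] be the LCS length of the first i characters of A and the first j characters of B. dp[i][j] = dp[i-1][j-1]+1 when the i-th and j-th characters match, else max(dp[i-1][j], dp[i][j-1]).
    ·  J  L  J  J  L  L  J  J  R  X  R  L
 ·  0  0  0  0  0  0  0  0  0  0  0  0  0
 Q  0  0  0  0  0  0  0  0  0  0  0  0  0
 Q  0  0  0  0  0  0  0  0  0  0  0  0  0
 L  0  0  1  1  1  1  1  1  1  1  1  1  1
 Q  0  0  1  1  1  1  1  1  1  1  1  1  1
 R  0  0  1  1  1  1  1  1  1  2  2  2  2
 Q  0  0  1  1  1  1  1  1  1  2  2  2  2
 L  0  0  1  1  1  2  2  2  2  2  2  2  3
 J  0  1  1  2  2  2  2  3  3  3  3  3  3
 Q  0  1  1  2  2  2  2  3  3  3  3  3  3
 R  0  1  1  2  2  2  2  3  3  4  4  4  4
 R  0  1  1  2  2  2  2  3  3  4  4  5  5
dp[11][12] = 5. One LCS (by backtracking along matches): LLJRR.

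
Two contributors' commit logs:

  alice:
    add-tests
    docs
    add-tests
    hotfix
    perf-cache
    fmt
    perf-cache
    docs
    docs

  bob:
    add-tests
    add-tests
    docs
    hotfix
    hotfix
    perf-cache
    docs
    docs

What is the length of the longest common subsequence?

One common subsequence of length 6: add-tests (alice #1, bob #2) → docs (alice #2, bob #3) → hotfix (alice #4, bob #5) → perf-cache (alice #7, bob #6) → docs (alice #8, bob #7) → docs (alice #9, bob #8). dp[9][8] = 6 confirms this is the maximum.

6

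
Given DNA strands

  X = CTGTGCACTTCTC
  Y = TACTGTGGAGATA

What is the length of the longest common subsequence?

7

Taking C at X[1]=Y[3]; then T at X[2]=Y[4]; then G at X[3]=Y[5]; then T at X[4]=Y[6]; then G at X[5]=Y[10]; then A at X[7]=Y[11]; then T at X[9]=Y[12] gives a common subsequence of length 7. dp[13][13] = 7 confirms this is the maximum.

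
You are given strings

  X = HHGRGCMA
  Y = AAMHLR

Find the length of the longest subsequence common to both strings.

2

One common subsequence of length 2: H at X[1]=Y[4]; then R at X[4]=Y[6]. The LCS DP gives dp[8][6] = 2, so this is optimal.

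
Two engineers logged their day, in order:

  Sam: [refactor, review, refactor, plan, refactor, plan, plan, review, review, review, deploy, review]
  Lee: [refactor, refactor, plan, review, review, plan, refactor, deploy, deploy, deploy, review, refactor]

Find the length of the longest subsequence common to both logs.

Taking refactor at Sam[3]=Lee[1], refactor at Sam[5]=Lee[2], plan at Sam[7]=Lee[3], review at Sam[8]=Lee[4], review at Sam[9]=Lee[5], deploy at Sam[11]=Lee[10], review at Sam[12]=Lee[11] gives a common subsequence of length 7. dp[12][12] = 7 confirms this is the maximum.

7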